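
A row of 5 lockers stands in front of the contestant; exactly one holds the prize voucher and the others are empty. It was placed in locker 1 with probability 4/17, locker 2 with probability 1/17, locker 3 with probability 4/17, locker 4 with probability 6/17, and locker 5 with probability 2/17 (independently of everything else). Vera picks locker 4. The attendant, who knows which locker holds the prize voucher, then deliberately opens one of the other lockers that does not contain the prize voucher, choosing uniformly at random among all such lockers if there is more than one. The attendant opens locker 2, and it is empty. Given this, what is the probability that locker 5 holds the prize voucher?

4/29

Condition on the true location of the prize voucher.
If it is in either of lockers 1 and 3 (prior 4/17 each): the attendant has 3 equally likely choices, so probability 1/3; weight (4/17)·(1/3) = 4/51 each.
If it is in locker 2 (prior 1/17): the attendant opened locker 2, so this case is ruled out; weight (1/17)·0 = 0.
If it is in locker 4 (prior 6/17): the attendant has 4 equally likely choices, so probability 1/4; weight (6/17)·(1/4) = 3/34.
If it is in locker 5 (prior 2/17): the attendant has 3 equally likely choices, so probability 1/3; weight (2/17)·(1/3) = 2/51.
The weights sum to 29/102.
So P(the prize voucher in locker 5 | the attendant opened locker 2) = (2/51) / (29/102) = 4/29.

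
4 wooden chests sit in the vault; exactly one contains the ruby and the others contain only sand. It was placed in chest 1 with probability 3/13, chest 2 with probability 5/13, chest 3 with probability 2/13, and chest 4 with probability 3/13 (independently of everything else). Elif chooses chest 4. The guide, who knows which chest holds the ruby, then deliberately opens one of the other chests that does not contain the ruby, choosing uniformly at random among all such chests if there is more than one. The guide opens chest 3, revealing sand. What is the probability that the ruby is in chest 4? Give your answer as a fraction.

1/5

Condition on the true location of the ruby.
If it is in chest 1 (prior 3/13): the guide has 2 equally likely choices, so probability 1/2; weight (3/13)·(1/2) = 3/26.
If it is in chest 2 (prior 5/13): the guide has 2 equally likely choices, so probability 1/2; weight (5/13)·(1/2) = 5/26.
If it is in chest 3 (prior 2/13): the guide opened chest 3, so this case is ruled out; weight (2/13)·0 = 0.
If it is in chest 4 (prior 3/13): the guide has 3 equally likely choices, so probability 1/3; weight (3/13)·(1/3) = 1/13.
The weights sum to 5/13.
So P(the ruby in chest 4 | the guide opened chest 3) = (1/13) / (5/13) = 1/5.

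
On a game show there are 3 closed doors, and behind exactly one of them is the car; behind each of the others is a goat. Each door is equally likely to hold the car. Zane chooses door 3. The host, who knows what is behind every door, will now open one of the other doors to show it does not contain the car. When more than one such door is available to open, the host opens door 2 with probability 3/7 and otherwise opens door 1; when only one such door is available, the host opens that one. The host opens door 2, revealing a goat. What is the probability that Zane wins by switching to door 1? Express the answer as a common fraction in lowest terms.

Condition on the true location of the car.
If it is behind door 1 (prior 1/3): only door 2 is available, probability 1; weight (1/3)·1 = 1/3.
If it is behind door 2 (prior 1/3): the host opened door 2, so this case is ruled out; weight (1/3)·0 = 0.
If it is behind door 3 (prior 1/3): door 2 is available, opened with probability 3/7; weight (1/3)·(3/7) = 1/7.
The weights sum to 10/21.
So P(the car behind door 1 | the host opened door 2) = (1/3) / (10/21) = 7/10.

7/10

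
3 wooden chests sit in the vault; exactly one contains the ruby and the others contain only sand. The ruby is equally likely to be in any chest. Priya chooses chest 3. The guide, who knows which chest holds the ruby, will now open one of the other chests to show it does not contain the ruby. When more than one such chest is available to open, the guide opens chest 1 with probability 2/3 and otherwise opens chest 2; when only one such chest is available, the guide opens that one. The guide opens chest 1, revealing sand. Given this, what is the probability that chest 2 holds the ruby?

Condition on the true location of the ruby.
If it is in chest 1 (prior 1/3): the guide opened chest 1, so this case is ruled out; weight (1/3)·0 = 0.
If it is in chest 2 (prior 1/3): only chest 1 is available, probability 1; weight (1/3)·1 = 1/3.
If it is in chest 3 (prior 1/3): chest 1 is available, opened with probability 2/3; weight (1/3)·(2/3) = 2/9.
The weights sum to 5/9.
So P(the ruby in chest 2 | the guide opened chest 1) = (1/3) / (5/9) = 3/5.

3/5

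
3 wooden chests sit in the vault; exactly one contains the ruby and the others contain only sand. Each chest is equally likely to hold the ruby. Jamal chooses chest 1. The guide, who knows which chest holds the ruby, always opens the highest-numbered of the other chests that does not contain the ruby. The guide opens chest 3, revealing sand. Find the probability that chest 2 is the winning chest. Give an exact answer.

1/2

Condition on the true location of the ruby.
If it is in either of chests 1 and 2 (prior 1/3 each): chest 3 is the highest-numbered option available, probability 1; weight (1/3)·1 = 1/3 each.
If it is in chest 3 (prior 1/3): the guide opened chest 3, so this case is ruled out; weight (1/3)·0 = 0.
The weights sum to 2/3.
So P(the ruby in chest 2 | the guide opened chest 3) = (1/3) / (2/3) = 1/2.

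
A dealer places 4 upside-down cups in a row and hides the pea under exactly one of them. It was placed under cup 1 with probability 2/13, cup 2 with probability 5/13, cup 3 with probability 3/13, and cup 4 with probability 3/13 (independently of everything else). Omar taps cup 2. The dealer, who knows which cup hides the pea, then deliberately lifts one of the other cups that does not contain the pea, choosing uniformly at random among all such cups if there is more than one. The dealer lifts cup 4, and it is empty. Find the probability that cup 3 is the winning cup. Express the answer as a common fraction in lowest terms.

9/25

Apply Bayes' rule, conditioning on where the pea actually is.
If it is under cup 1 (prior 2/13): the dealer has 2 equally likely choices, so probability 1/2; weight (2/13)·(1/2) = 1/13.
If it is under cup 2 (prior 5/13): the dealer has 3 equally likely choices, so probability 1/3; weight (5/13)·(1/3) = 5/39.
If it is under cup 3 (prior 3/13): the dealer has 2 equally likely choices, so probability 1/2; weight (3/13)·(1/2) = 3/26.
If it is under cup 4 (prior 3/13): the dealer opened cup 4, so this case is ruled out; weight (3/13)·0 = 0.
The weights sum to 25/78.
So P(the pea under cup 3 | the dealer opened cup 4) = (3/26) / (25/78) = 9/25.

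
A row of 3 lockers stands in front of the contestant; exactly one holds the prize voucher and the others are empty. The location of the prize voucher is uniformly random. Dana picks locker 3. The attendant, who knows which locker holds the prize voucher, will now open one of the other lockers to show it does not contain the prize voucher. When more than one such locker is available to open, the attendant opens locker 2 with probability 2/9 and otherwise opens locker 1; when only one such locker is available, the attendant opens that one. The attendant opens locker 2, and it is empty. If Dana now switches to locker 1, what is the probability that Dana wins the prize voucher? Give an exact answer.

Consider each possible location of the prize voucher in turn.
If it is in locker 1 (prior 1/3): only locker 2 is available, probability 1; weight (1/3)·1 = 1/3.
If it is in locker 2 (prior 1/3): the attendant opened locker 2, so this case is ruled out; weight (1/3)·0 = 0.
If it is in locker 3 (prior 1/3): locker 2 is available, opened with probability 2/9; weight (1/3)·(2/9) = 2/27.
The weights sum to 11/27.
So P(the prize voucher in locker 1 | the attendant opened locker 2) = (1/3) / (11/27) = 9/11.

9/11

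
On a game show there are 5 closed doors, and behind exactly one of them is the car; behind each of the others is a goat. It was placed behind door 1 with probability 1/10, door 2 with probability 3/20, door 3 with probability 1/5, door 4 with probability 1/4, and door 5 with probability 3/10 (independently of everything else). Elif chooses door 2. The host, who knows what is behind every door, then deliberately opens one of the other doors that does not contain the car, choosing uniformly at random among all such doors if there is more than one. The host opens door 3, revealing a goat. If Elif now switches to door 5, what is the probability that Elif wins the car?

Condition on the true location of the car.
If it is behind door 1 (prior 1/10): the host has 3 equally likely choices, so probability 1/3; weight (1/10)·(1/3) = 1/30.
If it is behind door 2 (prior 3/20): the host has 4 equally likely choices, so probability 1/4; weight (3/20)·(1/4) = 3/80.
If it is behind door 3 (prior 1/5): the host opened door 3, so this case is ruled out; weight (1/5)·0 = 0.
If it is behind door 4 (prior 1/4): the host has 3 equally likely choices, so probability 1/3; weight (1/4)·(1/3) = 1/12.
If it is behind door 5 (prior 3/10): the host has 3 equally likely choices, so probability 1/3; weight (3/10)·(1/3) = 1/10.
The weights sum to 61/240.
So P(the car behind door 5 | the host opened door 3) = (1/10) / (61/240) = 24/61.

24/61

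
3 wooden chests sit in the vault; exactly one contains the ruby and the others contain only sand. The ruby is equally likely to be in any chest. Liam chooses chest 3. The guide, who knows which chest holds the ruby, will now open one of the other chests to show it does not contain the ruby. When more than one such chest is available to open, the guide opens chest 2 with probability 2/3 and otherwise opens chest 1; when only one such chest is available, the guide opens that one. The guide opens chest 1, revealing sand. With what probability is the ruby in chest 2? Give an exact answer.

Condition on the true location of the ruby.
If it is in chest 1 (prior 1/3): the guide opened chest 1, so this case is ruled out; weight (1/3)·0 = 0.
If it is in chest 2 (prior 1/3): only chest 1 is available, probability 1; weight (1/3)·1 = 1/3.
If it is in chest 3 (prior 1/3): chest 2 is available but not opened, probability 1/3; weight (1/3)·(1/3) = 1/9.
The weights sum to 4/9.
So P(the ruby in chest 2 | the guide opened chest 1) = (1/3) / (4/9) = 3/4.

3/4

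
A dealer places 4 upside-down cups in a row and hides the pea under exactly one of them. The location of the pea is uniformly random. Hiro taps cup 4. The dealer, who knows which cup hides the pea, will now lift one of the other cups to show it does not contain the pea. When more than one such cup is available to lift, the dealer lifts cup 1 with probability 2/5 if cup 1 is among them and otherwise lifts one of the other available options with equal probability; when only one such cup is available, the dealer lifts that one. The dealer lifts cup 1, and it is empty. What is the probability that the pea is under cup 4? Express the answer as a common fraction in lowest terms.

Consider each possible location of the pea in turn.
If it is under cup 1 (prior 1/4): the dealer opened cup 1, so this case is ruled out; weight (1/4)·0 = 0.
If it is under any of cups 2, 3, and 4 (prior 1/4 each): cup 1 is available, opened with probability 2/5; weight (1/4)·(2/5) = 1/10 each.
The weights sum to 3/10.
So P(the pea under cup 4 | the dealer opened cup 1) = (1/10) / (3/10) = 1/3.

1/3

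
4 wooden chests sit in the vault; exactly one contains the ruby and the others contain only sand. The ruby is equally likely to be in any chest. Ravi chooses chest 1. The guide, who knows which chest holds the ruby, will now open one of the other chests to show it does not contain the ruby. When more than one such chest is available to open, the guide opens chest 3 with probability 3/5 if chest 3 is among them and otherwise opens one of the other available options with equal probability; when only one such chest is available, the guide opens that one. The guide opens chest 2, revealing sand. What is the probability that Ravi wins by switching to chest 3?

Consider each possible location of the ruby in turn.
If it is in chest 1 (prior 1/4): chest 3 is available but not opened; chest 2 gets probability (1 − 3/5)/2 = 1/5; weight (1/4)·(1/5) = 1/20.
If it is in chest 2 (prior 1/4): the guide opened chest 2, so this case is ruled out; weight (1/4)·0 = 0.
If it is in chest 3 (prior 1/4): chest 3 holds the prize so is unavailable; the guide chooses uniformly among the 2 others, probability 1/2; weight (1/4)·(1/2) = 1/8.
If it is in chest 4 (prior 1/4): chest 3 is available but not opened, probability 2/5; weight (1/4)·(2/5) = 1/10.
The weights sum to 11/40.
So P(the ruby in chest 3 | the guide opened chest 2) = (1/8) / (11/40) = 5/11.

5/11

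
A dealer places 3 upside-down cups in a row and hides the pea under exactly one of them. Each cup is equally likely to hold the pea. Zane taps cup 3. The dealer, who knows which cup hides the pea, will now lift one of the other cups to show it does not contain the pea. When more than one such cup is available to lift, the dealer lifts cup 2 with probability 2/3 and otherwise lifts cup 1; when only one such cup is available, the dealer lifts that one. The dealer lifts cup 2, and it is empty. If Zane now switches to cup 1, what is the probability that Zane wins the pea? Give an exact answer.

3/5

Condition on the true location of the pea.
If it is under cup 1 (prior 1/3): only cup 2 is available, probability 1; weight (1/3)·1 = 1/3.
If it is under cup 2 (prior 1/3): the dealer opened cup 2, so this case is ruled out; weight (1/3)·0 = 0.
If it is under cup 3 (prior 1/3): cup 2 is available, opened with probability 2/3; weight (1/3)·(2/3) = 2/9.
The weights sum to 5/9.
So P(the pea under cup 1 | the dealer opened cup 2) = (1/3) / (5/9) = 3/5.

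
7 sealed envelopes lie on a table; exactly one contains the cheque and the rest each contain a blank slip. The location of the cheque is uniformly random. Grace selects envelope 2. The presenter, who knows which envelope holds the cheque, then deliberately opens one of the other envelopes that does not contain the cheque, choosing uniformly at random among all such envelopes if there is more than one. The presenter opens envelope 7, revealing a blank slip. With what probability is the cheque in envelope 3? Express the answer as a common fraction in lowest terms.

Condition on the true location of the cheque.
If it is in any of envelopes 1, 3, 4, 5, and 6 (prior 1/7 each): the presenter has 5 equally likely choices, so probability 1/5; weight (1/7)·(1/5) = 1/35 each.
If it is in envelope 2 (prior 1/7): the presenter has 6 equally likely choices, so probability 1/6; weight (1/7)·(1/6) = 1/42.
If it is in envelope 7 (prior 1/7): the presenter opened envelope 7, so this case is ruled out; weight (1/7)·0 = 0.
The weights sum to 1/6.
So P(the cheque in envelope 3 | the presenter opened envelope 7) = (1/35) / (1/6) = 6/35.

6/35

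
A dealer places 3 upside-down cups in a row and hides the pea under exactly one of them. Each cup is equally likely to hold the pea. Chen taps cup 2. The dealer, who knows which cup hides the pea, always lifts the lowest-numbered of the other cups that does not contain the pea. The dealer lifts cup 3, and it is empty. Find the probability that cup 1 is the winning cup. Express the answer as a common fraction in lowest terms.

1

Condition on the true location of the pea.
If it is under cup 1 (prior 1/3): cup 3 is the lowest-numbered option available, probability 1; weight (1/3)·1 = 1/3.
If it is under cup 2 (prior 1/3): the dealer would have opened cup 1 instead, probability 0; weight (1/3)·0 = 0.
If it is under cup 3 (prior 1/3): the dealer opened cup 3, so this case is ruled out; weight (1/3)·0 = 0.
The weights sum to 1/3.
So P(the pea under cup 1 | the dealer opened cup 3) = (1/3) / (1/3) = 1.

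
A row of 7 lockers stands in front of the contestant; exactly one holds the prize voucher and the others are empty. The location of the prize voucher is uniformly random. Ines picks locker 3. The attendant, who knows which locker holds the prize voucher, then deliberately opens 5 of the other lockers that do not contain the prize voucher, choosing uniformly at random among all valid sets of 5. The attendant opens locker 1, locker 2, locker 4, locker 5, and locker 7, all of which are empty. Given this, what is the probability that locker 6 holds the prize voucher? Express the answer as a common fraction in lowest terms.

6/7

Condition on the true location of the prize voucher.
If it is in any of lockers 1, 2, 4, 5, and 7 (prior 1/7 each): that locker was opened and seen not to hold the prize — ruled out; weight (1/7)·0 = 0 each.
If it is in locker 3 (prior 1/7): the attendant has 6 equally likely choices, so probability 1/6; weight (1/7)·(1/6) = 1/42.
If it is in locker 6 (prior 1/7): the attendant has no choice, probability 1; weight (1/7)·1 = 1/7.
The weights sum to 1/6.
So P(the prize voucher in locker 6 | the attendant opened locker 1, locker 2, locker 4, locker 5, and locker 7) = (1/7) / (1/6) = 6/7.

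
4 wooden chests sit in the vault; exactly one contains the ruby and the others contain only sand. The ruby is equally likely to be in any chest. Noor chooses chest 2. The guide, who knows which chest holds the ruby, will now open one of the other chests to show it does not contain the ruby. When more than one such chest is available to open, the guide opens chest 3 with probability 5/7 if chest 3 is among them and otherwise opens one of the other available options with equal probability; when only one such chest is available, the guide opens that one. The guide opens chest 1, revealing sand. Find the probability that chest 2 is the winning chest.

Condition on the true location of the ruby.
If it is in chest 1 (prior 1/4): the guide opened chest 1, so this case is ruled out; weight (1/4)·0 = 0.
If it is in chest 2 (prior 1/4): chest 3 is available but not opened; chest 1 gets probability (1 − 5/7)/2 = 1/7; weight (1/4)·(1/7) = 1/28.
If it is in chest 3 (prior 1/4): chest 3 holds the prize so is unavailable; the guide chooses uniformly among the 2 others, probability 1/2; weight (1/4)·(1/2) = 1/8.
If it is in chest 4 (prior 1/4): chest 3 is available but not opened, probability 2/7; weight (1/4)·(2/7) = 1/14.
The weights sum to 13/56.
So P(the ruby in chest 2 | the guide opened chest 1) = (1/28) / (13/56) = 2/13.

2/13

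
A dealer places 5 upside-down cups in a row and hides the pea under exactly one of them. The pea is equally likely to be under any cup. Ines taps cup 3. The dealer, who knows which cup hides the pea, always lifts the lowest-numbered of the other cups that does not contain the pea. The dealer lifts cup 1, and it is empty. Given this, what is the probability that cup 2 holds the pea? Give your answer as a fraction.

1/4

Apply Bayes' rule, conditioning on where the pea actually is.
If it is under cup 1 (prior 1/5): the dealer opened cup 1, so this case is ruled out; weight (1/5)·0 = 0.
If it is under any of cups 2, 3, 4, and 5 (prior 1/5 each): cup 1 is the lowest-numbered option available, probability 1; weight (1/5)·1 = 1/5 each.
The weights sum to 4/5.
So P(the pea under cup 2 | the dealer opened cup 1) = (1/5) / (4/5) = 1/4.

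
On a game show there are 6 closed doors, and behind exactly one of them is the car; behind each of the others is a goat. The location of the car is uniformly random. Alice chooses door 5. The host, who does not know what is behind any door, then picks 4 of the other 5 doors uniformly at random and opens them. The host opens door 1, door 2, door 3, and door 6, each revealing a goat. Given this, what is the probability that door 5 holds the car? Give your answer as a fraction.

1/2

Apply Bayes' rule, conditioning on where the car actually is.
If it is behind any of doors 1, 2, 3, and 6 (prior 1/6 each): that door was opened and seen not to hold the prize — ruled out; weight (1/6)·0 = 0 each.
If it is behind either of doors 4 and 5 (prior 1/6 each): the host picks exactly this set with probability 1/5 regardless, and none is the prize; weight (1/6)·(1/5) = 1/30 each.
The weights sum to 1/15.
So P(the car behind door 5 | the host opened door 1, door 2, door 3, and door 6) = (1/30) / (1/15) = 1/2.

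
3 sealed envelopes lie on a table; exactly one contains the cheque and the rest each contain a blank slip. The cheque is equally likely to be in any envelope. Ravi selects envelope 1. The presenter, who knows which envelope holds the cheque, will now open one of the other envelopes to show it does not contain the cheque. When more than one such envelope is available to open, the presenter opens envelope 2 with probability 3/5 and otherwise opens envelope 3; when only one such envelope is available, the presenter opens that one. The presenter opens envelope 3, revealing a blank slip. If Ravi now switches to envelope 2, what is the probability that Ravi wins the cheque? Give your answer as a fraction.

5/7

Consider each possible location of the cheque in turn.
If it is in envelope 1 (prior 1/3): envelope 2 is available but not opened, probability 2/5; weight (1/3)·(2/5) = 2/15.
If it is in envelope 2 (prior 1/3): only envelope 3 is available, probability 1; weight (1/3)·1 = 1/3.
If it is in envelope 3 (prior 1/3): the presenter opened envelope 3, so this case is ruled out; weight (1/3)·0 = 0.
The weights sum to 7/15.
So P(the cheque in envelope 2 | the presenter opened envelope 3) = (1/3) / (7/15) = 5/7.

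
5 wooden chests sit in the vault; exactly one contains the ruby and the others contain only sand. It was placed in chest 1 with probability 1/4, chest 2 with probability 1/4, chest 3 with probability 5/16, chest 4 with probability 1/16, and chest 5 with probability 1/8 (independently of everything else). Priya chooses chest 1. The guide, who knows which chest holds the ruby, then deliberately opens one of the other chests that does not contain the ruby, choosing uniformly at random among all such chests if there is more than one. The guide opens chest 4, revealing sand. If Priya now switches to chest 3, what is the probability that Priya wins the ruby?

5/14

Apply Bayes' rule, conditioning on where the ruby actually is.
If it is in chest 1 (prior 1/4): the guide has 4 equally likely choices, so probability 1/4; weight (1/4)·(1/4) = 1/16.
If it is in chest 2 (prior 1/4): the guide has 3 equally likely choices, so probability 1/3; weight (1/4)·(1/3) = 1/12.
If it is in chest 3 (prior 5/16): the guide has 3 equally likely choices, so probability 1/3; weight (5/16)·(1/3) = 5/48.
If it is in chest 4 (prior 1/16): the guide opened chest 4, so this case is ruled out; weight (1/16)·0 = 0.
If it is in chest 5 (prior 1/8): the guide has 3 equally likely choices, so probability 1/3; weight (1/8)·(1/3) = 1/24.
The weights sum to 7/24.
So P(the ruby in chest 3 | the guide opened chest 4) = (5/48) / (7/24) = 5/14.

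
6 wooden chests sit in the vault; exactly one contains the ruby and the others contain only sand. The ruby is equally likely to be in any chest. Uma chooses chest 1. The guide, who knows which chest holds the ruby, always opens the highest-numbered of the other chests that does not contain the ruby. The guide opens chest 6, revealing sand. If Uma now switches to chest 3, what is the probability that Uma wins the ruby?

1/5

Condition on the true location of the ruby.
If it is in any of chests 1, 2, 3, 4, and 5 (prior 1/6 each): chest 6 is the highest-numbered option available, probability 1; weight (1/6)·1 = 1/6 each.
If it is in chest 6 (prior 1/6): the guide opened chest 6, so this case is ruled out; weight (1/6)·0 = 0.
The weights sum to 5/6.
So P(the ruby in chest 3 | the guide opened chest 6) = (1/6) / (5/6) = 1/5.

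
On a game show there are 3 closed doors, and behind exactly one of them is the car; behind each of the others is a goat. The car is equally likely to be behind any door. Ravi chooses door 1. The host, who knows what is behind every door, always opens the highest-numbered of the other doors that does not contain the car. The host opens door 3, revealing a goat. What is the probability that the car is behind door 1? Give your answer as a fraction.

1/2

Apply Bayes' rule, conditioning on where the car actually is.
If it is behind either of doors 1 and 2 (prior 1/3 each): door 3 is the highest-numbered option available, probability 1; weight (1/3)·1 = 1/3 each.
If it is behind door 3 (prior 1/3): the host opened door 3, so this case is ruled out; weight (1/3)·0 = 0.
The weights sum to 2/3.
So P(the car behind door 1 | the host opened door 3) = (1/3) / (2/3) = 1/2.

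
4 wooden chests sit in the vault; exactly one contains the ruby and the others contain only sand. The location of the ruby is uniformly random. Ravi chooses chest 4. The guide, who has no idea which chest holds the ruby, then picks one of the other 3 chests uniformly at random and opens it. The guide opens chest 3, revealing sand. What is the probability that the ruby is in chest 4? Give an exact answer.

1/3

Because the guide chose which chest to open without knowing where the ruby is, the choice is independent of the prize location. Learning that chest 3 does not hold the ruby simply rules out that one location and leaves the remaining 3 chests still equally likely by symmetry.
So P(the ruby in chest 4) = 1/3.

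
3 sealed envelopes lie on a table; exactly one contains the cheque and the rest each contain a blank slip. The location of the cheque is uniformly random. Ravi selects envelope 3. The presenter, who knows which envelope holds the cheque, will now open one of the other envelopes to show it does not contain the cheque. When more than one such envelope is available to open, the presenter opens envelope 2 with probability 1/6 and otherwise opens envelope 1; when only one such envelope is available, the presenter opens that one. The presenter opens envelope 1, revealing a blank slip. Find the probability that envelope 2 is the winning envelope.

6/11

Apply Bayes' rule, conditioning on where the cheque actually is.
If it is in envelope 1 (prior 1/3): the presenter opened envelope 1, so this case is ruled out; weight (1/3)·0 = 0.
If it is in envelope 2 (prior 1/3): only envelope 1 is available, probability 1; weight (1/3)·1 = 1/3.
If it is in envelope 3 (prior 1/3): envelope 2 is available but not opened, probability 5/6; weight (1/3)·(5/6) = 5/18.
The weights sum to 11/18.
So P(the cheque in envelope 2 | the presenter opened envelope 1) = (1/3) / (11/18) = 6/11.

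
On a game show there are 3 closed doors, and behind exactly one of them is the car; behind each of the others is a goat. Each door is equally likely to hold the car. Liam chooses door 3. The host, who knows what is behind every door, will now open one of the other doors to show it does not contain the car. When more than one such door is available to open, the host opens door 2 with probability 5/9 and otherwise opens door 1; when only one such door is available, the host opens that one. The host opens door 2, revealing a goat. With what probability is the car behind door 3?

5/14

Condition on the true location of the car.
If it is behind door 1 (prior 1/3): only door 2 is available, probability 1; weight (1/3)·1 = 1/3.
If it is behind door 2 (prior 1/3): the host opened door 2, so this case is ruled out; weight (1/3)·0 = 0.
If it is behind door 3 (prior 1/3): door 2 is available, opened with probability 5/9; weight (1/3)·(5/9) = 5/27.
The weights sum to 14/27.
So P(the car behind door 3 | the host opened door 2) = (5/27) / (14/27) = 5/14.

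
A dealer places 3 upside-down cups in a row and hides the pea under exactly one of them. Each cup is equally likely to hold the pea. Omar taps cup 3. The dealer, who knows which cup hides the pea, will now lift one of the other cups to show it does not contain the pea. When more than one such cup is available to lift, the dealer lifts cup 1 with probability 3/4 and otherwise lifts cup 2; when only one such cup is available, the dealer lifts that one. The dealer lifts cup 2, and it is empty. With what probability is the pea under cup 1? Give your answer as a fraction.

4/5

Condition on the true location of the pea.
If it is under cup 1 (prior 1/3): only cup 2 is available, probability 1; weight (1/3)·1 = 1/3.
If it is under cup 2 (prior 1/3): the dealer opened cup 2, so this case is ruled out; weight (1/3)·0 = 0.
If it is under cup 3 (prior 1/3): cup 1 is available but not opened, probability 1/4; weight (1/3)·(1/4) = 1/12.
The weights sum to 5/12.
So P(the pea under cup 1 | the dealer opened cup 2) = (1/3) / (5/12) = 4/5.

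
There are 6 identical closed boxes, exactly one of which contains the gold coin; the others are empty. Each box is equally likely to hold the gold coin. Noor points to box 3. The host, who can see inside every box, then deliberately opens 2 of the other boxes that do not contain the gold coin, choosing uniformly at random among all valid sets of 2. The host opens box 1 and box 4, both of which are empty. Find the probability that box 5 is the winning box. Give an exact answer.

5/18

Apply Bayes' rule, conditioning on where the gold coin actually is.
If it is in either of boxes 1 and 4 (prior 1/6 each): that box was opened and seen not to hold the prize — ruled out; weight (1/6)·0 = 0 each.
If it is in any of boxes 2, 5, and 6 (prior 1/6 each): the host has 6 equally likely choices, so probability 1/6; weight (1/6)·(1/6) = 1/36 each.
If it is in box 3 (prior 1/6): the host has 10 equally likely choices, so probability 1/10; weight (1/6)·(1/10) = 1/60.
The weights sum to 1/10.
So P(the gold coin in box 5 | the host opened box 1 and box 4) = (1/36) / (1/10) = 5/18.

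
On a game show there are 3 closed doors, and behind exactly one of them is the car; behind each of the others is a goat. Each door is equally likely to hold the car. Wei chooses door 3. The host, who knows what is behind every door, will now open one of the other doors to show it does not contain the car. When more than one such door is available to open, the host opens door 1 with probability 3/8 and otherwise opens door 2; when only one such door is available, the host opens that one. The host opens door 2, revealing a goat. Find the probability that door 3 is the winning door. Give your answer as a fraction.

5/13

Consider each possible location of the car in turn.
If it is behind door 1 (prior 1/3): only door 2 is available, probability 1; weight (1/3)·1 = 1/3.
If it is behind door 2 (prior 1/3): the host opened door 2, so this case is ruled out; weight (1/3)·0 = 0.
If it is behind door 3 (prior 1/3): door 1 is available but not opened, probability 5/8; weight (1/3)·(5/8) = 5/24.
The weights sum to 13/24.
So P(the car behind door 3 | the host opened door 2) = (5/24) / (13/24) = 5/13.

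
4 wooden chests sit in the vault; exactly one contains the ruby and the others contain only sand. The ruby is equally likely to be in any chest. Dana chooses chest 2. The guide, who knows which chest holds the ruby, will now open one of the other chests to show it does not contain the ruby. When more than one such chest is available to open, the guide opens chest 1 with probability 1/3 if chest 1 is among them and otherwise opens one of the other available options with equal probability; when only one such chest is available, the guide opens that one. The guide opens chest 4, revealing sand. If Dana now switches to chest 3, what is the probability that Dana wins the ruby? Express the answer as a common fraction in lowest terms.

Condition on the true location of the ruby.
If it is in chest 1 (prior 1/4): chest 1 holds the prize so is unavailable; the guide chooses uniformly among the 2 others, probability 1/2; weight (1/4)·(1/2) = 1/8.
If it is in chest 2 (prior 1/4): chest 1 is available but not opened; chest 4 gets probability (1 − 1/3)/2 = 1/3; weight (1/4)·(1/3) = 1/12.
If it is in chest 3 (prior 1/4): chest 1 is available but not opened, probability 2/3; weight (1/4)·(2/3) = 1/6.
If it is in chest 4 (prior 1/4): the guide opened chest 4, so this case is ruled out; weight (1/4)·0 = 0.
The weights sum to 3/8.
So P(the ruby in chest 3 | the guide opened chest 4) = (1/6) / (3/8) = 4/9.

4/9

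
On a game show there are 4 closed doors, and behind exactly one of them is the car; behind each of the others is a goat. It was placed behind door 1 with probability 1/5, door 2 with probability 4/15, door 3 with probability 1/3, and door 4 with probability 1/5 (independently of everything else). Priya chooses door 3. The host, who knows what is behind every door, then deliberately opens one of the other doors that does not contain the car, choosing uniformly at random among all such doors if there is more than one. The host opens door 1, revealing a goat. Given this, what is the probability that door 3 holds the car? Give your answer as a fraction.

10/31

Apply Bayes' rule, conditioning on where the car actually is.
If it is behind door 1 (prior 1/5): the host opened door 1, so this case is ruled out; weight (1/5)·0 = 0.
If it is behind door 2 (prior 4/15): the host has 2 equally likely choices, so probability 1/2; weight (4/15)·(1/2) = 2/15.
If it is behind door 3 (prior 1/3): the host has 3 equally likely choices, so probability 1/3; weight (1/3)·(1/3) = 1/9.
If it is behind door 4 (prior 1/5): the host has 2 equally likely choices, so probability 1/2; weight (1/5)·(1/2) = 1/10.
The weights sum to 31/90.
So P(the car behind door 3 | the host opened door 1) = (1/9) / (31/90) = 10/31.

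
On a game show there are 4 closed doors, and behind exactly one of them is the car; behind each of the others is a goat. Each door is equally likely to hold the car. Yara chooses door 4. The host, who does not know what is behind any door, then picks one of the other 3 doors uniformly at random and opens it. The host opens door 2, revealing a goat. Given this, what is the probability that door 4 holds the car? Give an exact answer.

Apply Bayes' rule, conditioning on where the car actually is.
If it is behind any of doors 1, 3, and 4 (prior 1/4 each): the host picks door 2 with probability 1/3 regardless, and it is not the prize; weight (1/4)·(1/3) = 1/12 each.
If it is behind door 2 (prior 1/4): the host opened door 2, so this case is ruled out; weight (1/4)·0 = 0.
The weights sum to 1/4.
So P(the car behind door 4 | the host opened door 2) = (1/12) / (1/4) = 1/3.

1/3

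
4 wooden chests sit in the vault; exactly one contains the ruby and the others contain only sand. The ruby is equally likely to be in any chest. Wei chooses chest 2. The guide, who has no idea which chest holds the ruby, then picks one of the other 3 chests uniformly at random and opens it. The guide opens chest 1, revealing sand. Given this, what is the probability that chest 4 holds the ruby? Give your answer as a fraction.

1/3

Because the guide chose which chest to open without knowing where the ruby is, the choice is independent of the prize location. Learning that chest 1 does not hold the ruby simply rules out that one location and leaves the remaining 3 chests still equally likely by symmetry.
So P(the ruby in chest 4) = 1/3.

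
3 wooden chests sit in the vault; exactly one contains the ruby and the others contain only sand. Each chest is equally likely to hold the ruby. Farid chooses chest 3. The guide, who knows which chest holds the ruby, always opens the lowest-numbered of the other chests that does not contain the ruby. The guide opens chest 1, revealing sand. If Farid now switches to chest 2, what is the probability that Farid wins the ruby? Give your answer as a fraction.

Apply Bayes' rule, conditioning on where the ruby actually is.
If it is in chest 1 (prior 1/3): the guide opened chest 1, so this case is ruled out; weight (1/3)·0 = 0.
If it is in either of chests 2 and 3 (prior 1/3 each): chest 1 is the lowest-numbered option available, probability 1; weight (1/3)·1 = 1/3 each.
The weights sum to 2/3.
So P(the ruby in chest 2 | the guide opened chest 1) = (1/3) / (2/3) = 1/2.

1/2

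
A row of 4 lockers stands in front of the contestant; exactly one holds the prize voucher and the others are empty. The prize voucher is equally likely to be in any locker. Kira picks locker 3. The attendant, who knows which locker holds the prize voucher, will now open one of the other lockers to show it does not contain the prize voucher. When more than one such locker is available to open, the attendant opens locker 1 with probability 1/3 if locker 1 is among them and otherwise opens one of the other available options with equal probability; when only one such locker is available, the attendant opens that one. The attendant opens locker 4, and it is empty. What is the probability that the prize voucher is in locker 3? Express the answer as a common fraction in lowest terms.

2/9

Apply Bayes' rule, conditioning on where the prize voucher actually is.
If it is in locker 1 (prior 1/4): locker 1 holds the prize so is unavailable; the attendant chooses uniformly among the 2 others, probability 1/2; weight (1/4)·(1/2) = 1/8.
If it is in locker 2 (prior 1/4): locker 1 is available but not opened, probability 2/3; weight (1/4)·(2/3) = 1/6.
If it is in locker 3 (prior 1/4): locker 1 is available but not opened; locker 4 gets probability (1 − 1/3)/2 = 1/3; weight (1/4)·(1/3) = 1/12.
If it is in locker 4 (prior 1/4): the attendant opened locker 4, so this case is ruled out; weight (1/4)·0 = 0.
The weights sum to 3/8.
So P(the prize voucher in locker 3 | the attendant opened locker 4) = (1/12) / (3/8) = 2/9.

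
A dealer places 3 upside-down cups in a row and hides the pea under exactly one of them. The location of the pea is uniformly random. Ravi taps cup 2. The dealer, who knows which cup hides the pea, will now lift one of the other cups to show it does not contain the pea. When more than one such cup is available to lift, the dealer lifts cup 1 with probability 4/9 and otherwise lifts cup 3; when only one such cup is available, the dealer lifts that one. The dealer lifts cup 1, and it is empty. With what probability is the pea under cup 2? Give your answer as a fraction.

Apply Bayes' rule, conditioning on where the pea actually is.
If it is under cup 1 (prior 1/3): the dealer opened cup 1, so this case is ruled out; weight (1/3)·0 = 0.
If it is under cup 2 (prior 1/3): cup 1 is available, opened with probability 4/9; weight (1/3)·(4/9) = 4/27.
If it is under cup 3 (prior 1/3): only cup 1 is available, probability 1; weight (1/3)·1 = 1/3.
The weights sum to 13/27.
So P(the pea under cup 2 | the dealer opened cup 1) = (4/27) / (13/27) = 4/13.

4/13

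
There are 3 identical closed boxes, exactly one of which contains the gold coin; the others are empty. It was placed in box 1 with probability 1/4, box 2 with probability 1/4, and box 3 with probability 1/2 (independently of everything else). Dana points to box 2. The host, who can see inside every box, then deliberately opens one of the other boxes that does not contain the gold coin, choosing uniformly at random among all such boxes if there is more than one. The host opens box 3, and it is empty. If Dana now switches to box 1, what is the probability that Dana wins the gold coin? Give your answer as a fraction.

2/3

Apply Bayes' rule, conditioning on where the gold coin actually is.
If it is in box 1 (prior 1/4): the host has no choice, probability 1; weight (1/4)·1 = 1/4.
If it is in box 2 (prior 1/4): the host has 2 equally likely choices, so probability 1/2; weight (1/4)·(1/2) = 1/8.
If it is in box 3 (prior 1/2): the host opened box 3, so this case is ruled out; weight (1/2)·0 = 0.
The weights sum to 3/8.
So P(the gold coin in box 1 | the host opened box 3) = (1/4) / (3/8) = 2/3.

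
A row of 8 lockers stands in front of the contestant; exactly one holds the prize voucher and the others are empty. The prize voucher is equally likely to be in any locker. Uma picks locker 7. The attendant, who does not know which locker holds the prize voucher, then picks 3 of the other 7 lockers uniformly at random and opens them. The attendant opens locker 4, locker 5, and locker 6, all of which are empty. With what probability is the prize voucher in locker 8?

1/5

Consider each possible location of the prize voucher in turn.
If it is in any of lockers 1, 2, 3, 7, and 8 (prior 1/8 each): the attendant picks exactly this set with probability 1/35 regardless, and none is the prize; weight (1/8)·(1/35) = 1/280 each.
If it is in any of lockers 4, 5, and 6 (prior 1/8 each): that locker was opened and seen not to hold the prize — ruled out; weight (1/8)·0 = 0 each.
The weights sum to 1/56.
So P(the prize voucher in locker 8 | the attendant opened locker 4, locker 5, and locker 6) = (1/280) / (1/56) = 1/5.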